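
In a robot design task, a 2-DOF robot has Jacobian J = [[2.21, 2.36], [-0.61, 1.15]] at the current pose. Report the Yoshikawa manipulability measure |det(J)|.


det(J) = 2.21*1.15 - (2.36)*(-0.61) = 3.9811
|det(J)| = 3.9811

3.9811


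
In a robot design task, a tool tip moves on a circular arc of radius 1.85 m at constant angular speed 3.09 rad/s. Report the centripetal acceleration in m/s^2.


a_c = omega^2 * r = 3.09^2 * 1.85 = 17.6640

17.6640 m/s^2


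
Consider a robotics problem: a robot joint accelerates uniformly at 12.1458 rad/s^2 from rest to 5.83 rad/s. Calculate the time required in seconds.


t = delta_omega / alpha = 5.83 / 12.1458 = 0.4800

0.4800 s


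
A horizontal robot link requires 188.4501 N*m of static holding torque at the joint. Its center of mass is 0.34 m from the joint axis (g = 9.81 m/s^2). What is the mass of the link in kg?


m = tau / (g*L) = 188.4501 / (9.81 * 0.34) = 56.5000

56.5000 kg


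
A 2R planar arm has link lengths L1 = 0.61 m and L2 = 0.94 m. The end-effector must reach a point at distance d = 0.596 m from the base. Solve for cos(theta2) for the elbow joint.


cos(th2) = (d^2 - L1^2 - L2^2)/(2*L1*L2) = (0.596^2 - 0.61^2 - 0.94^2)/(2*0.61*0.94) = -0.7852

-0.7852


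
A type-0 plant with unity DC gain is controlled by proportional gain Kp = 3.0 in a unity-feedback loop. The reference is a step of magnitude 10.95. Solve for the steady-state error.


e_ss = R/(1 + Kp) = 10.95/(1 + 3.0) = 10.95/4.0000 = 2.7375

2.7375


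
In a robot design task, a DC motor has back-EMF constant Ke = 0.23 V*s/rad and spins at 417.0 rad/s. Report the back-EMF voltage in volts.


V_emf = Ke * omega = 0.23*417.0 = 95.9100

95.9100 V


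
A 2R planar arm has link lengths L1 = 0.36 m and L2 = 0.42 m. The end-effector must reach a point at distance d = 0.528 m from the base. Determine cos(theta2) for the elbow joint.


cos(th2) = (d^2 - L1^2 - L2^2)/(2*L1*L2) = (0.528^2 - 0.36^2 - 0.42^2)/(2*0.36*0.42) = -0.0900

-0.0900


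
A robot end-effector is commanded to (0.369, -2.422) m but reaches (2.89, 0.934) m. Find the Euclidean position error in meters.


dx = 2.89 - (0.369) = 2.5210, dy = 0.934 - (-2.422) = 3.3560
err = sqrt(6.355441 + 11.262736) = 4.1974

4.1974 m


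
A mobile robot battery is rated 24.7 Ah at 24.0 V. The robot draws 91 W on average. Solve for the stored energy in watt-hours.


E = capacity * V = 24.7*24.0 = 592.8000

592.8000 Wh


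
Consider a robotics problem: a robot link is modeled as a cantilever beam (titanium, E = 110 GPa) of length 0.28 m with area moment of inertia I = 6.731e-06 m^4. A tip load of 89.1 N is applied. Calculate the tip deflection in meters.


delta = F*L^3/(3*E*I) = 89.1*0.28^3/(3*1.100e+11*6.731e-06)
      = 1.9559232/2221230 = 8.8056e-07

8.8056e-07 m


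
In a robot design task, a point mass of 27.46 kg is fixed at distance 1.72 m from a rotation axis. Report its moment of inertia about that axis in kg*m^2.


I = m*r^2 = 27.46*1.72^2 = 81.2377

81.2377 kg*m^2


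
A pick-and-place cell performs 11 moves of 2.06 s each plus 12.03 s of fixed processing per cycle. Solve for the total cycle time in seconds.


T = 11*2.06 + 12.03 = 34.6900

34.6900 s


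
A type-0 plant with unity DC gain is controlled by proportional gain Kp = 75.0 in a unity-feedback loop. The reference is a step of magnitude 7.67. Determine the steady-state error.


e_ss = R/(1 + Kp) = 7.67/(1 + 75.0) = 7.67/76.0000 = 0.1009

0.1009


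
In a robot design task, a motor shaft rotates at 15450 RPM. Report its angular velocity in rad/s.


omega = 15450 * 2*pi/60 = 1617.9202

1617.9202 rad/s


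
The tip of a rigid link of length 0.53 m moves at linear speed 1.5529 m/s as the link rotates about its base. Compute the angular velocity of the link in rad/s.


omega = v / L = 1.5529 / 0.53 = 2.9300

2.9300 rad/s


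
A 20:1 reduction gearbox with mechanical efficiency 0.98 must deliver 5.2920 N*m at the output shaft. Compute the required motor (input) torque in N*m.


tau_in = tau_out / (N * eta) = 5.2920 / (20 * 0.98) = 0.2700

0.2700 N*m


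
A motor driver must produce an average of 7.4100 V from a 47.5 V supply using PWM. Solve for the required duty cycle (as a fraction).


D = V_avg/V_supply = 7.4100/47.5 = 0.1560

0.1560


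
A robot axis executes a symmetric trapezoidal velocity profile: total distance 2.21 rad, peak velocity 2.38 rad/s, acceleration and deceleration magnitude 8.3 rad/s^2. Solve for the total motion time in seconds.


t_acc = v/a = 2.38/8.3 = 0.286747 s
d_acc = v^2/(2a) = 0.341229 rad (each ramp)
d_cruise = 2.21 - 2*0.341229 = 1.527542 rad
t_cruise = 1.527542/2.38 = 0.641824 s
t_total = 2*0.286747 + 0.641824 = 1.2153

1.2153 s


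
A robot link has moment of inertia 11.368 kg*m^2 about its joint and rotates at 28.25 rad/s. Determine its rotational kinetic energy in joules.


KE = (1/2)*I*omega^2 = 0.5*11.368*28.25^2 = 4536.1872

4536.1872 J


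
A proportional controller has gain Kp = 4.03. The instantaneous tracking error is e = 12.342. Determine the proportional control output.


u_P = Kp * e = 4.03 * 12.342 = 49.7383

49.7383


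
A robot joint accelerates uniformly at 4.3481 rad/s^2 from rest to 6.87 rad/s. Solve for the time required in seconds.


t = delta_omega / alpha = 6.87 / 4.3481 = 1.5800

1.5800 s


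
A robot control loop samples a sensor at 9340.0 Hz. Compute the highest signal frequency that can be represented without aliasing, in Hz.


f_max = f_s/2 = 9340.0/2 = 4670.0000

4670.0000 Hz


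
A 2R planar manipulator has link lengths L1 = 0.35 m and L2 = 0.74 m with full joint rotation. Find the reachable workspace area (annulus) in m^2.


r_max = L1 + L2 = 1.0900, r_min = |L1 - L2| = 0.3900
A = pi*(r_max^2 - r_min^2) = pi*(1.1881 - 0.1521) = 3.2547

3.2547 m^2


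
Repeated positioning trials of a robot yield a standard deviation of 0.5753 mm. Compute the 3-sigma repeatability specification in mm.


repeatability = 3*sigma = 3*0.5753 = 1.7259

1.7259 mm


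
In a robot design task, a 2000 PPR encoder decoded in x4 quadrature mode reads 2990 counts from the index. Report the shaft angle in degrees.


angle = counts * 360 / (PPR*4) = 2990 * 360 / 8000 = 134.5500

134.5500 degrees


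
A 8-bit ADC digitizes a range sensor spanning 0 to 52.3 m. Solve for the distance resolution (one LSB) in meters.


res = range / 2^n = 52.3/2^8 = 52.3/256 = 0.2043

0.2043 m


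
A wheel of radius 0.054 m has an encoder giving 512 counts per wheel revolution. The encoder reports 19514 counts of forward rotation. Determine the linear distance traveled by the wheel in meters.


revs = 19514/512 = 38.113281
d = revs * 2*pi*r = 38.113281 * 2*pi*0.054 = 12.9315

12.9315 m


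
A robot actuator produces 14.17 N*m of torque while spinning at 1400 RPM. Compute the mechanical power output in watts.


omega = 1400 * 2*pi/60 = 146.607657 rad/s
P = tau * omega = 14.17 * 146.607657 = 2077.4305

2077.4305 W


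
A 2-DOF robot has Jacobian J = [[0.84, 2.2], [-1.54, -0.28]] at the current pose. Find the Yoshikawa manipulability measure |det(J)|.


det(J) = 0.84*-0.28 - (2.2)*(-1.54) = 3.1528
|det(J)| = 3.1528

3.1528


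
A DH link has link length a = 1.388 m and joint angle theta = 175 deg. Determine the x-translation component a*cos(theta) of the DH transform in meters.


a*cos(theta) = 1.388*cos(175 deg) = -1.3827

-1.3827 m


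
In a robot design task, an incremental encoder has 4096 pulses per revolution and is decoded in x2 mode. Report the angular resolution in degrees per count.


resolution = 360 / (PPR * 2) = 360 / 8192 = 0.0439

0.0439 degrees


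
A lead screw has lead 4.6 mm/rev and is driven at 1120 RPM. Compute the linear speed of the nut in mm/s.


v = lead * (RPM/60) = 4.6*1120/60 = 85.8667

85.8667 mm/s


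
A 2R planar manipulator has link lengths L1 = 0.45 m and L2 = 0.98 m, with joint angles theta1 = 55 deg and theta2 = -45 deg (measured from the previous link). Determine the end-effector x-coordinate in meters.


x = L1*cos(th1) + L2*cos(th1+th2) = 0.45*cos(55 deg) + 0.98*cos(10 deg) = 1.2232

1.2232 m


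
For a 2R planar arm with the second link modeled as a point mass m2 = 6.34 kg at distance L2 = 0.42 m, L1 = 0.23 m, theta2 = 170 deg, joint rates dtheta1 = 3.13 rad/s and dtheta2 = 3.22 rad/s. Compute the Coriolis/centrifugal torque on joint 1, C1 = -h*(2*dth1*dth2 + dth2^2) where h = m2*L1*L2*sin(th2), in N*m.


h = m2*L1*L2*sin(th2) = 6.34*0.23*0.42*sin(170 deg) = 0.106350
C1 = -h*(2*3.13*3.22 + 3.22^2) = -0.106350*30.5256 = -3.2464

-3.2464 N*m


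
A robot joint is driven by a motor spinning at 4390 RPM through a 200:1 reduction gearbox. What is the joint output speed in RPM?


omega_joint = omega_motor / N = 4390 / 200 = 21.9500

21.9500 RPM


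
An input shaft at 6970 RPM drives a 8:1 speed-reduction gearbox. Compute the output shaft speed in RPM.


omega_out = omega_in / N = 6970 / 8 = 871.2500

871.2500 RPM


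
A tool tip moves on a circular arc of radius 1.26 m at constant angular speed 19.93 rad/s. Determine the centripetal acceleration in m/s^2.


a_c = omega^2 * r = 19.93^2 * 1.26 = 500.4782

500.4782 m/s^2


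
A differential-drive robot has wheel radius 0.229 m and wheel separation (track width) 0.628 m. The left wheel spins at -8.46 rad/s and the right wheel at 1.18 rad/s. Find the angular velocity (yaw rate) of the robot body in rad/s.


omega = r*(wR - wL)/L = 0.229*(1.18 - (-8.46))/0.628 = 3.5152

3.5152 rad/s


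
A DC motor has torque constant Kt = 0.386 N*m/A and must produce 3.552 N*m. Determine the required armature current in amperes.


I = tau / Kt = 3.552/0.386 = 9.2021

9.2021 A


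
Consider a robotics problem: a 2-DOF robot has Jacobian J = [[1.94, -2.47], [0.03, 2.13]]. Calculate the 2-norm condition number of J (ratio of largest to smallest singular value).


JJ^T eigenvalues: trace(JJ^T) = 14.4023, det(JJ^T) = det(J)^2 = 17.69295969
s_max^2 = (14.4023 + sqrt(136.65440653))/2 = 13.04611378
s_min^2 = (14.4023 - sqrt(136.65440653))/2 = 1.35618622
kappa = s_max/s_min = sqrt(13.04611378/1.35618622) = 3.1016

3.1016


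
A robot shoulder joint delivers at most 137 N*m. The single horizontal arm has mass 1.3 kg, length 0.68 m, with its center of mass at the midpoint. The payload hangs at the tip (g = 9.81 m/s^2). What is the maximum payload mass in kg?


tau_arm = m_arm*g*(L/2) = 1.3*9.81*0.68/2 = 4.3360 N*m
tau_payload = tau_max - tau_arm = 137 - 4.3360 = 132.6640
m_payload = tau_payload / (g*L) = 132.6640 / (9.81*0.68) = 19.8873

19.8873 kg


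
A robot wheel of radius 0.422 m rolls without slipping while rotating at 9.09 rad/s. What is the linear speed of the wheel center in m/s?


v = omega * r = 9.09 * 0.422 = 3.8360

3.8360 m/s


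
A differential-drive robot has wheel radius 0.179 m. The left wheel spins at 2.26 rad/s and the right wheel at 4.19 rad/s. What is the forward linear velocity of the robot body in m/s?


v = r*(wR + wL)/2 = 0.179*(4.19 + 2.26)/2 = 0.5773

0.5773 m/s


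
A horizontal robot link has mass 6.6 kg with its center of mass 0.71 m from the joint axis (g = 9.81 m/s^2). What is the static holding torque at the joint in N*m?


tau = m*g*L = 6.6 * 9.81 * 0.71 = 45.9697

45.9697 N*m


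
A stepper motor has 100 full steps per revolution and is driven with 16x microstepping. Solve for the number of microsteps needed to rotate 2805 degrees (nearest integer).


step_size = 360/(100*16) = 360/1600 = 0.225000 deg
n = 2805/(360/1600) = 2805*1600/360 = 12466.6667 -> 12467

12467 steps


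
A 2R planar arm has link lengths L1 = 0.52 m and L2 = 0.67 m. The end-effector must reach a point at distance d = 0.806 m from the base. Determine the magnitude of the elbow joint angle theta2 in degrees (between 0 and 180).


cos(th2) = (d^2 - L1^2 - L2^2)/(2*L1*L2) = (0.806^2 - 0.52^2 - 0.67^2)/(2*0.52*0.67) = -0.09997704
th2 = acos(-0.09997704) = 95.7378 deg

95.7378 degrees


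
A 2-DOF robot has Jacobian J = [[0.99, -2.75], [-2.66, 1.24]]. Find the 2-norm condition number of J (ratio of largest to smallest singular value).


JJ^T eigenvalues: trace(JJ^T) = 17.1558, det(JJ^T) = det(J)^2 = 37.05643876
s_max^2 = (17.1558 + sqrt(146.09571860))/2 = 14.62140309
s_min^2 = (17.1558 - sqrt(146.09571860))/2 = 2.53439691
kappa = s_max/s_min = sqrt(14.62140309/2.53439691) = 2.4019

2.4019


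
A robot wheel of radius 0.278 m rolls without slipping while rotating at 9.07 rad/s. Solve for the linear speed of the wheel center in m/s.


v = omega * r = 9.07 * 0.278 = 2.5215

2.5215 m/s


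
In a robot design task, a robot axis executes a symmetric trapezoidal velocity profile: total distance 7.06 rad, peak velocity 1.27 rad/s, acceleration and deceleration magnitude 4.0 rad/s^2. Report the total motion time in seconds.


t_acc = v/a = 1.27/4.0 = 0.317500 s
d_acc = v^2/(2a) = 0.201613 rad (each ramp)
d_cruise = 7.06 - 2*0.201613 = 6.656774 rad
t_cruise = 6.656774/1.27 = 5.241554 s
t_total = 2*0.317500 + 5.241554 = 5.8766

5.8766 s


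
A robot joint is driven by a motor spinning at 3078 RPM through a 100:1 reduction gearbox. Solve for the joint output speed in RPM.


omega_joint = omega_motor / N = 3078 / 100 = 30.7800

30.7800 RPM


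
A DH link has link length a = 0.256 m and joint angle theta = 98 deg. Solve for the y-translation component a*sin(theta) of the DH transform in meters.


a*sin(theta) = 0.256*sin(98 deg) = 0.2535

0.2535 m


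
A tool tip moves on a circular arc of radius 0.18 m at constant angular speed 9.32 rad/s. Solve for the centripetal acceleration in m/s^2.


a_c = omega^2 * r = 9.32^2 * 0.18 = 15.6352

15.6352 m/s^2


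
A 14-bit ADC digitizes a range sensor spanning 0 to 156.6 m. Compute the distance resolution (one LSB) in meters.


res = range / 2^n = 156.6/2^14 = 156.6/16384 = 0.0096

0.0096 m


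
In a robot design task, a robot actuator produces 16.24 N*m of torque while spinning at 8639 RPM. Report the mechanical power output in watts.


omega = 8639 * 2*pi/60 = 904.673964 rad/s
P = tau * omega = 16.24 * 904.673964 = 14691.9052

14691.9052 W


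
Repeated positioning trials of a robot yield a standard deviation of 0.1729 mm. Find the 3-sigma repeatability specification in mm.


repeatability = 3*sigma = 3*0.1729 = 0.5187

0.5187 mm


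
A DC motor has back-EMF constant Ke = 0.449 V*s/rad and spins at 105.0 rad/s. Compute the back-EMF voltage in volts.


V_emf = Ke * omega = 0.449*105.0 = 47.1450

47.1450 V


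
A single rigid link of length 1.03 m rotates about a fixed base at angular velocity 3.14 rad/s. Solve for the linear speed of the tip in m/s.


v = L*omega = 1.03 * 3.14 = 3.2342

3.2342 m/s


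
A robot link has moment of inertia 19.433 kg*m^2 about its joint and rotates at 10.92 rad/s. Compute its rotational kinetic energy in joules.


KE = (1/2)*I*omega^2 = 0.5*19.433*10.92^2 = 1158.6576

1158.6576 J


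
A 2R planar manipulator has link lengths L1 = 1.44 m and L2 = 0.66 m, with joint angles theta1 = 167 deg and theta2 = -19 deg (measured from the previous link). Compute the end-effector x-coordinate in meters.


x = L1*cos(th1) + L2*cos(th1+th2) = 1.44*cos(167 deg) + 0.66*cos(148 deg) = -1.9628

-1.9628 m


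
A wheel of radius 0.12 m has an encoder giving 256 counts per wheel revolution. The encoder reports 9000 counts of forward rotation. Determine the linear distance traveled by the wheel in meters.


revs = 9000/256 = 35.156250
d = revs * 2*pi*r = 35.156250 * 2*pi*0.12 = 26.5072

26.5072 m


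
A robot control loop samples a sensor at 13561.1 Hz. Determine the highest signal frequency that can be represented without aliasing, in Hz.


f_max = f_s/2 = 13561.1/2 = 6780.5500

6780.5500 Hz


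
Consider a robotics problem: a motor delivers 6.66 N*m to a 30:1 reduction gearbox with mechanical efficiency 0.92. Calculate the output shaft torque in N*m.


tau_out = tau_in * N * eta = 6.66 * 30 * 0.92 = 183.8160

183.8160 N*m


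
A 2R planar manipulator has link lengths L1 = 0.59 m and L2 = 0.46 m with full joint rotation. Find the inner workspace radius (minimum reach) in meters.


r_min = |L1 - L2| = |0.59 - 0.46| = 0.1300

0.1300 m


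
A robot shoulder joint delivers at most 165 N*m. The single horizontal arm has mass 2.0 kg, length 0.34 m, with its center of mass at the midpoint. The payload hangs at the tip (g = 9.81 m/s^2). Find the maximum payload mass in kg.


tau_arm = m_arm*g*(L/2) = 2.0*9.81*0.34/2 = 3.3354 N*m
tau_payload = tau_max - tau_arm = 165 - 3.3354 = 161.6646
m_payload = tau_payload / (g*L) = 161.6646 / (9.81*0.34) = 48.4693

48.4693 kg


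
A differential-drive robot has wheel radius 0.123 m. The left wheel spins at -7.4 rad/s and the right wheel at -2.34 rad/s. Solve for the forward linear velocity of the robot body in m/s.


v = r*(wR + wL)/2 = 0.123*(-2.34 + -7.4)/2 = -0.5990

-0.5990 m/s


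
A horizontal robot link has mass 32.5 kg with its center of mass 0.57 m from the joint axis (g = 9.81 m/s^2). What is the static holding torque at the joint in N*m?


tau = m*g*L = 32.5 * 9.81 * 0.57 = 181.7302

181.7302 N*m


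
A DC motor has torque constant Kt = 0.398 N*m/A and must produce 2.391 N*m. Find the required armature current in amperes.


I = tau / Kt = 2.391/0.398 = 6.0075

6.0075 A


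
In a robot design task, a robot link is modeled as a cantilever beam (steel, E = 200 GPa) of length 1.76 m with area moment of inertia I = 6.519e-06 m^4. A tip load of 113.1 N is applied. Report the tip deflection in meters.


delta = F*L^3/(3*E*I) = 113.1*1.76^3/(3*2.000e+11*6.519e-06)
      = 616.5958656/3911400 = 1.5764e-04

1.5764e-04 m


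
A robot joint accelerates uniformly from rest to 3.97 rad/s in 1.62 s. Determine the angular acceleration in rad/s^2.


alpha = delta_omega / t = 3.97 / 1.62 = 2.4506

2.4506 rad/s^2


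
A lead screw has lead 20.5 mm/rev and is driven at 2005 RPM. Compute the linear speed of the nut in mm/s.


v = lead * (RPM/60) = 20.5*2005/60 = 685.0417

685.0417 mm/s


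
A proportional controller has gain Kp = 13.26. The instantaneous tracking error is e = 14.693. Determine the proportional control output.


u_P = Kp * e = 13.26 * 14.693 = 194.8292

194.8292


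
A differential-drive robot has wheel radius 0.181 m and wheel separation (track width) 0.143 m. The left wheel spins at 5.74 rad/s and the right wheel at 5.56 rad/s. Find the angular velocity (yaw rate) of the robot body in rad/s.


omega = r*(wR - wL)/L = 0.181*(5.56 - (5.74))/0.143 = -0.2278

-0.2278 rad/s


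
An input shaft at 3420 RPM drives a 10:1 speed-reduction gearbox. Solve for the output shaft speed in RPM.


omega_out = omega_in / N = 3420 / 10 = 342.0000

342.0000 RPM


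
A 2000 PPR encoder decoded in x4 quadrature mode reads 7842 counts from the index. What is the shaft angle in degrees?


angle = counts * 360 / (PPR*4) = 7842 * 360 / 8000 = 352.8900

352.8900 degrees


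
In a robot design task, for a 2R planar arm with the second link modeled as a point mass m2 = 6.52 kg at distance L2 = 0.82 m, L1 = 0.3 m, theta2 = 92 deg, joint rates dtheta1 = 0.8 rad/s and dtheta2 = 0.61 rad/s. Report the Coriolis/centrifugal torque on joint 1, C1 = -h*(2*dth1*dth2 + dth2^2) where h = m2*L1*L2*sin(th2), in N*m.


h = m2*L1*L2*sin(th2) = 6.52*0.3*0.82*sin(92 deg) = 1.602943
C1 = -h*(2*0.8*0.61 + 0.61^2) = -1.602943*1.3481 = -2.1609

-2.1609 N*m


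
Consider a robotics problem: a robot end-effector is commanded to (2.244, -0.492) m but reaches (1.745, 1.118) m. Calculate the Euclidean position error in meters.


dx = 1.745 - (2.244) = -0.4990, dy = 1.118 - (-0.492) = 1.6100
err = sqrt(0.249001 + 2.592100) = 1.6856

1.6856 m


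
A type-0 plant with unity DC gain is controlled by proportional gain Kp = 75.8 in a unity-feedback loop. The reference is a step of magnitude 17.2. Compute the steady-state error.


e_ss = R/(1 + Kp) = 17.2/(1 + 75.8) = 17.2/76.8000 = 0.2240

0.2240


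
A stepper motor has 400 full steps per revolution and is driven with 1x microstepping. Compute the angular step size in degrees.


step = 360/(400*1) = 360/400 = 0.9000

0.9000 degrees


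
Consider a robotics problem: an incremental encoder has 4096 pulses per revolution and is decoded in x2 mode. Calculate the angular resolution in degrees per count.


resolution = 360 / (PPR * 2) = 360 / 8192 = 0.0439

0.0439 degrees


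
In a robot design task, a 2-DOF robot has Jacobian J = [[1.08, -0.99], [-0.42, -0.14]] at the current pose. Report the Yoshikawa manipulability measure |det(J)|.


det(J) = 1.08*-0.14 - (-0.99)*(-0.42) = -0.5670
|det(J)| = 0.5670

0.5670


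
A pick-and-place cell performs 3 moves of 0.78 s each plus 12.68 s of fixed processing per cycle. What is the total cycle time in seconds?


T = 3*0.78 + 12.68 = 15.0200

15.0200 s


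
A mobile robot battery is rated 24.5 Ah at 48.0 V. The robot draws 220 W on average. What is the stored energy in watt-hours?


E = capacity * V = 24.5*48.0 = 1176.0000

1176.0000 Wh


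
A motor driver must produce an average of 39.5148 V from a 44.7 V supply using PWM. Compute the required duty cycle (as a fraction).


D = V_avg/V_supply = 39.5148/44.7 = 0.8840

0.8840


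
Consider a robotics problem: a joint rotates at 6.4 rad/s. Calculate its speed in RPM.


RPM = 6.4 * 60/(2*pi) = 61.1155

61.1155 RPM


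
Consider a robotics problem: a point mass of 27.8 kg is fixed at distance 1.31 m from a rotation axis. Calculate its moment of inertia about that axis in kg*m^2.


I = m*r^2 = 27.8*1.31^2 = 47.7076

47.7076 kg*m^2


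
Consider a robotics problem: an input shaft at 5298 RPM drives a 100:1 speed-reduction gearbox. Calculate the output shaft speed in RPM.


omega_out = omega_in / N = 5298 / 100 = 52.9800

52.9800 RPM


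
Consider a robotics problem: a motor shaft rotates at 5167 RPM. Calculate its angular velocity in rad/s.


omega = 5167 * 2*pi/60 = 541.0870

541.0870 rad/s


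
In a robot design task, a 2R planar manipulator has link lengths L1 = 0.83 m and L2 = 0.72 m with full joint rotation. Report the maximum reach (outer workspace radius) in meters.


r_max = L1 + L2 = 0.83 + 0.72 = 1.5500

1.5500 m


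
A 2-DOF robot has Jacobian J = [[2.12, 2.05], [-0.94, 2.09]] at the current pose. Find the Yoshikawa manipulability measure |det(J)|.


det(J) = 2.12*2.09 - (2.05)*(-0.94) = 6.3578
|det(J)| = 6.3578

6.3578


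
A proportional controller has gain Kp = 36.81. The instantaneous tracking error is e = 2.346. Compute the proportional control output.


u_P = Kp * e = 36.81 * 2.346 = 86.3563

86.3563


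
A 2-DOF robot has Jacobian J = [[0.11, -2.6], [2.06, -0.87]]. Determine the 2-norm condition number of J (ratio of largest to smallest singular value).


JJ^T eigenvalues: trace(JJ^T) = 11.7726, det(JJ^T) = det(J)^2 = 27.67075609
s_max^2 = (11.7726 + sqrt(27.91108640))/2 = 8.52784720
s_min^2 = (11.7726 - sqrt(27.91108640))/2 = 3.24475280
kappa = s_max/s_min = sqrt(8.52784720/3.24475280) = 1.6212

1.6212


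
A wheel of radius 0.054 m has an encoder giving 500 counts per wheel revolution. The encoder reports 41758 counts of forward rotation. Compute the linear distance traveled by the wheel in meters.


revs = 41758/500 = 83.516000
d = revs * 2*pi*r = 83.516000 * 2*pi*0.054 = 28.3363

28.3363 m


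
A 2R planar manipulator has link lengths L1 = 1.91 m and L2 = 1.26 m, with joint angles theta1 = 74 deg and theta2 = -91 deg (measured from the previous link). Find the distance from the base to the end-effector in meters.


x = L1*cos(th1) + L2*cos(th1+th2) = 1.731411
y = L1*sin(th1) + L2*sin(th1+th2) = 1.467621
d = sqrt(x^2 + y^2) = sqrt(2.997784 + 2.153911) = 2.2697

2.2697 m


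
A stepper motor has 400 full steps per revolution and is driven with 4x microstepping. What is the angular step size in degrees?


step = 360/(400*4) = 360/1600 = 0.2250

0.2250 degrees


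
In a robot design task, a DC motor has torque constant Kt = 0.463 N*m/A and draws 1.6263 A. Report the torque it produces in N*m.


tau = Kt * I = 0.463*1.6263 = 0.7530

0.7530 N*m


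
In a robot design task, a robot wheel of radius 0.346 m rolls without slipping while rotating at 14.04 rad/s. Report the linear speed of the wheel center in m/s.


v = omega * r = 14.04 * 0.346 = 4.8578

4.8578 m/s


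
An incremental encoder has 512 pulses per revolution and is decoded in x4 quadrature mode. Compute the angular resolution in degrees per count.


resolution = 360 / (PPR * 4) = 360 / 2048 = 0.1758

0.1758 degrees


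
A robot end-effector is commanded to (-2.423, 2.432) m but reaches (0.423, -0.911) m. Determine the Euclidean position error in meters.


dx = 0.423 - (-2.423) = 2.8460, dy = -0.911 - (2.432) = -3.3430
err = sqrt(8.099716 + 11.175649) = 4.3904

4.3904 m


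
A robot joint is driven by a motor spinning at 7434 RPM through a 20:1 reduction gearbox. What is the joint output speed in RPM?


omega_joint = omega_motor / N = 7434 / 20 = 371.7000

371.7000 RPM


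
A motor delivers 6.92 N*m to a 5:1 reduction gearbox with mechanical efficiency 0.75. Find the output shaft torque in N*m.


tau_out = tau_in * N * eta = 6.92 * 5 * 0.75 = 25.9500

25.9500 N*m


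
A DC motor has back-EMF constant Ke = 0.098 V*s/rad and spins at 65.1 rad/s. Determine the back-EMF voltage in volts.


V_emf = Ke * omega = 0.098*65.1 = 6.3798

6.3798 V


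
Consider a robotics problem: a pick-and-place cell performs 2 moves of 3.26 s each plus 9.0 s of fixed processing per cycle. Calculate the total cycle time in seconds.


T = 2*3.26 + 9.0 = 15.5200

15.5200 s


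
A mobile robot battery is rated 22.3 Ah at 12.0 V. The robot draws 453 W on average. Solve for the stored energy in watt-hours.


E = capacity * V = 22.3*12.0 = 267.6000

267.6000 Wh


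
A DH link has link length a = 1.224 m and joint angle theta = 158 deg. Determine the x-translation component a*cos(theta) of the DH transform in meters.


a*cos(theta) = 1.224*cos(158 deg) = -1.1349

-1.1349 m


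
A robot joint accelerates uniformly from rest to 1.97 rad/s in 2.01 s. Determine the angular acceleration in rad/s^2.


alpha = delta_omega / t = 1.97 / 2.01 = 0.9801

0.9801 rad/s^2


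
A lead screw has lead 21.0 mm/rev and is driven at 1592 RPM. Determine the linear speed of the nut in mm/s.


v = lead * (RPM/60) = 21.0*1592/60 = 557.2000

557.2000 mm/s


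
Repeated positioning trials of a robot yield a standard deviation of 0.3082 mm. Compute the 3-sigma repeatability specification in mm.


repeatability = 3*sigma = 3*0.3082 = 0.9246

0.9246 mm


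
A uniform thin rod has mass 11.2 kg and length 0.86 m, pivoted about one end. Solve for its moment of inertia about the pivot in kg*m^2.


I = (1/3)*m*L^2 = (1/3)*11.2*0.86^2 = 2.7612

2.7612 kg*m^2


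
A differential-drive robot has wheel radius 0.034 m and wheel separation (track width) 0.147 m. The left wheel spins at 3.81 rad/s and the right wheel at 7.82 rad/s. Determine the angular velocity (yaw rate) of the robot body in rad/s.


omega = r*(wR - wL)/L = 0.034*(7.82 - (3.81))/0.147 = 0.9275

0.9275 rad/s


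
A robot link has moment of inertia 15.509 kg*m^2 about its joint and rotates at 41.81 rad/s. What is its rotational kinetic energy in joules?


KE = (1/2)*I*omega^2 = 0.5*15.509*41.81^2 = 13555.4561

13555.4561 J


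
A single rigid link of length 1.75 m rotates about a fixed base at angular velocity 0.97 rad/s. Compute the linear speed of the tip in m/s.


v = L*omega = 1.75 * 0.97 = 1.6975

1.6975 m/s


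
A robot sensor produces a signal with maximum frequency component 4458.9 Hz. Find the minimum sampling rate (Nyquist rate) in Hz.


f_s,min = 2*f_max = 2*4458.9 = 8917.8000

8917.8000 Hz


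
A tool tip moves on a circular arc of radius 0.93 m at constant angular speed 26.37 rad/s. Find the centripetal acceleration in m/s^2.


a_c = omega^2 * r = 26.37^2 * 0.93 = 646.7005

646.7005 m/s^2


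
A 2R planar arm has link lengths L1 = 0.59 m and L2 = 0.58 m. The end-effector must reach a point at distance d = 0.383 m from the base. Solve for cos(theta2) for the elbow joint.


cos(th2) = (d^2 - L1^2 - L2^2)/(2*L1*L2) = (0.383^2 - 0.59^2 - 0.58^2)/(2*0.59*0.58) = -0.7858

-0.7858


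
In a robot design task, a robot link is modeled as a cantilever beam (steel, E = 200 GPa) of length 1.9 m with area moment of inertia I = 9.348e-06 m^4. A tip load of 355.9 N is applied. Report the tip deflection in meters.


delta = F*L^3/(3*E*I) = 355.9*1.9^3/(3*2.000e+11*9.348e-06)
      = 2441.1181/5608800 = 4.3523e-04

4.3523e-04 m


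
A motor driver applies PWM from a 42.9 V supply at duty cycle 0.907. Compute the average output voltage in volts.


V_avg = V_supply * D = 42.9*0.907 = 38.9103

38.9103 V


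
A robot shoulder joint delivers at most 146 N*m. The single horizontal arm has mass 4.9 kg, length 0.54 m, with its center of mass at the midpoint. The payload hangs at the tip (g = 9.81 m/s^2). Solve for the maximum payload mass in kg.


tau_arm = m_arm*g*(L/2) = 4.9*9.81*0.54/2 = 12.9786 N*m
tau_payload = tau_max - tau_arm = 146 - 12.9786 = 133.0214
m_payload = tau_payload / (g*L) = 133.0214 / (9.81*0.54) = 25.1107

25.1107 kg


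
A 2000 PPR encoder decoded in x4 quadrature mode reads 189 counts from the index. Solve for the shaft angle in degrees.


angle = counts * 360 / (PPR*4) = 189 * 360 / 8000 = 8.5050

8.5050 degrees


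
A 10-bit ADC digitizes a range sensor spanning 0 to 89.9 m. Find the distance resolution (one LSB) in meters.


res = range / 2^n = 89.9/2^10 = 89.9/1024 = 0.0878

0.0878 m


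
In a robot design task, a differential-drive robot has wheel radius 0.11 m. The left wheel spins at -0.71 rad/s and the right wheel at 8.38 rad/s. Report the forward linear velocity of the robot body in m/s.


v = r*(wR + wL)/2 = 0.11*(8.38 + -0.71)/2 = 0.4219

0.4219 m/s


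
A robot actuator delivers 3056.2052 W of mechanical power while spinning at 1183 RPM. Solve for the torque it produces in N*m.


omega = 1183 * 2*pi/60 = 123.883470 rad/s
tau = P / omega = 3056.2052 / 123.883470 = 24.6700

24.6700 N*m


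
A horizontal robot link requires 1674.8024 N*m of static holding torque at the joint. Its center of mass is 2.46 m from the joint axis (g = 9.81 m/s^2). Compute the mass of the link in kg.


m = tau / (g*L) = 1674.8024 / (9.81 * 2.46) = 69.4000

69.4000 kg


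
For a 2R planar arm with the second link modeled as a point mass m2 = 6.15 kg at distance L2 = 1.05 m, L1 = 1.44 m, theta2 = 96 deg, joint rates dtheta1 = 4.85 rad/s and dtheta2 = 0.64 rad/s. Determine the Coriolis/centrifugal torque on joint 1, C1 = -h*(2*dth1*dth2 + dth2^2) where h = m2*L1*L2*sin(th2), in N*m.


h = m2*L1*L2*sin(th2) = 6.15*1.44*1.05*sin(96 deg) = 9.247860
C1 = -h*(2*4.85*0.64 + 0.64^2) = -9.247860*6.6176 = -61.1986

-61.1986 N*m


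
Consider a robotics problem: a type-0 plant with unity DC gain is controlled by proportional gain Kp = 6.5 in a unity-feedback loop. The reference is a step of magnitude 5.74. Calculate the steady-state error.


e_ss = R/(1 + Kp) = 5.74/(1 + 6.5) = 5.74/7.5000 = 0.7653

0.7653


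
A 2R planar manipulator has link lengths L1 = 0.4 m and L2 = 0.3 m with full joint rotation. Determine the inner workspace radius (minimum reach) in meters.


r_min = |L1 - L2| = |0.4 - 0.3| = 0.1000

0.1000 m


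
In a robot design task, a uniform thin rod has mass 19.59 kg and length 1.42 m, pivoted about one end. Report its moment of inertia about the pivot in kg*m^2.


I = (1/3)*m*L^2 = (1/3)*19.59*1.42^2 = 13.1671

13.1671 kg*m^2


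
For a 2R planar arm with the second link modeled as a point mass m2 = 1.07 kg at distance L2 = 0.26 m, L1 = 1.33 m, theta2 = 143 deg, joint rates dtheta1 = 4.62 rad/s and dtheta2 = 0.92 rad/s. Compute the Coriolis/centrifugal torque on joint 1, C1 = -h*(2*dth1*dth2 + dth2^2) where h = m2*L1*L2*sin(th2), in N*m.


h = m2*L1*L2*sin(th2) = 1.07*1.33*0.26*sin(143 deg) = 0.222675
C1 = -h*(2*4.62*0.92 + 0.92^2) = -0.222675*9.3472 = -2.0814

-2.0814 N*m


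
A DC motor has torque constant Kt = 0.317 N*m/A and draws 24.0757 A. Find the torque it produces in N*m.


tau = Kt * I = 0.317*24.0757 = 7.6320

7.6320 N*m


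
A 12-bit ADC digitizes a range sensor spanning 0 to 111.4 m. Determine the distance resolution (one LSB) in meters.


res = range / 2^n = 111.4/2^12 = 111.4/4096 = 0.0272

0.0272 m


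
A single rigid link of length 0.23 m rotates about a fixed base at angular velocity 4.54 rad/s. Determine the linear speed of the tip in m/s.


v = L*omega = 0.23 * 4.54 = 1.0442

1.0442 m/s


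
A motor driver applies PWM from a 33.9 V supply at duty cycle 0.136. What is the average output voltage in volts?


V_avg = V_supply * D = 33.9*0.136 = 4.6104

4.6104 V


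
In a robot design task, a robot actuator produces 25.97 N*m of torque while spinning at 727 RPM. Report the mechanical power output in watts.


omega = 727 * 2*pi/60 = 76.131262 rad/s
P = tau * omega = 25.97 * 76.131262 = 1977.1289

1977.1289 W


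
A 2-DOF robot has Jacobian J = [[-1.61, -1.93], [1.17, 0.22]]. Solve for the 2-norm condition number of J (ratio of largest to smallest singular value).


JJ^T eigenvalues: trace(JJ^T) = 7.7343, det(JJ^T) = det(J)^2 = 3.62483521
s_max^2 = (7.7343 + sqrt(45.32005565))/2 = 7.23315860
s_min^2 = (7.7343 - sqrt(45.32005565))/2 = 0.50114140
kappa = s_max/s_min = sqrt(7.23315860/0.50114140) = 3.7991

3.7991


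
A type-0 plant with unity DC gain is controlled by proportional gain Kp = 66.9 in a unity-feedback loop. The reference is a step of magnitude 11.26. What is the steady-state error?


e_ss = R/(1 + Kp) = 11.26/(1 + 66.9) = 11.26/67.9000 = 0.1658

0.1658


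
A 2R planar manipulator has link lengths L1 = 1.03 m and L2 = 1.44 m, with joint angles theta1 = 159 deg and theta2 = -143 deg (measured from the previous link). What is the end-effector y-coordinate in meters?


y = L1*sin(th1) + L2*sin(th1+th2) = 1.03*sin(159 deg) + 1.44*sin(16 deg) = 0.7660

0.7660 m


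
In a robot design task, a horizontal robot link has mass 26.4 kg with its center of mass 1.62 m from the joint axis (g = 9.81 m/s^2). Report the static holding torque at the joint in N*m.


tau = m*g*L = 26.4 * 9.81 * 1.62 = 419.5541

419.5541 N*m


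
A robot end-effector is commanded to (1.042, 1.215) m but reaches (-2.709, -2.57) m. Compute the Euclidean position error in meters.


dx = -2.709 - (1.042) = -3.7510, dy = -2.57 - (1.215) = -3.7850
err = sqrt(14.070001 + 14.326225) = 5.3288

5.3288 m


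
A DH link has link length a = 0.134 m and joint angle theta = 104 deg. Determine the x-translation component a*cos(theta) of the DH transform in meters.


a*cos(theta) = 0.134*cos(104 deg) = -0.0324

-0.0324 m


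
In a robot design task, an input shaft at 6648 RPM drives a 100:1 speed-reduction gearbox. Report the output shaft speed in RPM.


omega_out = omega_in / N = 6648 / 100 = 66.4800

66.4800 RPM


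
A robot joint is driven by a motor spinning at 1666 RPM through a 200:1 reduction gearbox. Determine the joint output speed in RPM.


omega_joint = omega_motor / N = 1666 / 200 = 8.3300

8.3300 RPM


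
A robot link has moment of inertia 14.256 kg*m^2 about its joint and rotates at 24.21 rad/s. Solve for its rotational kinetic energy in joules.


KE = (1/2)*I*omega^2 = 0.5*14.256*24.21^2 = 4177.8926

4177.8926 J


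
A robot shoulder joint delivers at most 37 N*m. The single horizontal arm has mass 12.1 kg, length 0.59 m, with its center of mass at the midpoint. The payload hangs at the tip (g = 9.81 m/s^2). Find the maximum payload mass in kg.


tau_arm = m_arm*g*(L/2) = 12.1*9.81*0.59/2 = 35.0168 N*m
tau_payload = tau_max - tau_arm = 37 - 35.0168 = 1.9832
m_payload = tau_payload / (g*L) = 1.9832 / (9.81*0.59) = 0.3426

0.3426 kg


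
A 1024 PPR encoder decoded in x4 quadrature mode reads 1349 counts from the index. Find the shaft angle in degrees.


angle = counts * 360 / (PPR*4) = 1349 * 360 / 4096 = 118.5645

118.5645 degrees


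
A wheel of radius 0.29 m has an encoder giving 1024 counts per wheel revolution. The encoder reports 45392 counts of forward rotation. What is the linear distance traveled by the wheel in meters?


revs = 45392/1024 = 44.328125
d = revs * 2*pi*r = 44.328125 * 2*pi*0.29 = 80.7713

80.7713 m


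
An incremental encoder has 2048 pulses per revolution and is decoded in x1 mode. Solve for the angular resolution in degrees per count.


resolution = 360 / (PPR * 1) = 360 / 2048 = 0.1758

0.1758 degrees


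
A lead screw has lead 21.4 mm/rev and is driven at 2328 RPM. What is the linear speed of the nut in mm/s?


v = lead * (RPM/60) = 21.4*2328/60 = 830.3200

830.3200 mm/s


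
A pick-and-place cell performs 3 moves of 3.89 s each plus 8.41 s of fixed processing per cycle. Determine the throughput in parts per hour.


T_cycle = 3*3.89 + 8.41 = 20.0800 s
rate = 3600/T = 179.2829

179.2829 parts/hour


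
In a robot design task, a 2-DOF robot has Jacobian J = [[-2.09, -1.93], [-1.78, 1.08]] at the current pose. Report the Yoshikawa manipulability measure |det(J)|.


det(J) = -2.09*1.08 - (-1.93)*(-1.78) = -5.6926
|det(J)| = 5.6926

5.6926


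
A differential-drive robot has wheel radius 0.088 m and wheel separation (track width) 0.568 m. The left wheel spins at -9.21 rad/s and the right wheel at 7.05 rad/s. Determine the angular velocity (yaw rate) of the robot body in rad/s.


omega = r*(wR - wL)/L = 0.088*(7.05 - (-9.21))/0.568 = 2.5192

2.5192 rad/s


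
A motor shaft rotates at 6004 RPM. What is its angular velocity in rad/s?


omega = 6004 * 2*pi/60 = 628.7374

628.7374 rad/s


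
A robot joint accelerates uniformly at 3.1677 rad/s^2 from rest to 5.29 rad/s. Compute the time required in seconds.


t = delta_omega / alpha = 5.29 / 3.1677 = 1.6700

1.6700 s


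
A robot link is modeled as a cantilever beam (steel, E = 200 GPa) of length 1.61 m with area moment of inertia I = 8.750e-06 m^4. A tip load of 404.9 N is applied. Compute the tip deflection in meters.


delta = F*L^3/(3*E*I) = 404.9*1.61^3/(3*2.000e+11*8.750e-06)
      = 1689.7614769/5250000 = 3.2186e-04

3.2186e-04 m


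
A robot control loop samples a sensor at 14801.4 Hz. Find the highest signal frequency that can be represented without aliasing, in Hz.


f_max = f_s/2 = 14801.4/2 = 7400.7000

7400.7000 Hz


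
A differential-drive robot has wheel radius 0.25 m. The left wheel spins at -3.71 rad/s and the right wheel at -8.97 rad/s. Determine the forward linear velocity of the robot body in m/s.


v = r*(wR + wL)/2 = 0.25*(-8.97 + -3.71)/2 = -1.5850

-1.5850 m/s


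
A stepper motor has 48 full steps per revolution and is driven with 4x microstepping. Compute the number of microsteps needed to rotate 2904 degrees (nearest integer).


step_size = 360/(48*4) = 360/192 = 1.875000 deg
n = 2904/(360/192) = 2904*192/360 = 1548.8000 -> 1549

1549 steps


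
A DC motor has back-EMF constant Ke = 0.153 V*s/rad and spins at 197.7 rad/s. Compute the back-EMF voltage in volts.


V_emf = Ke * omega = 0.153*197.7 = 30.2481

30.2481 V


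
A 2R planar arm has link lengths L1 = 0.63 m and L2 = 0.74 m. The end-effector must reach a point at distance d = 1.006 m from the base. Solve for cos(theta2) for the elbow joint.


cos(th2) = (d^2 - L1^2 - L2^2)/(2*L1*L2) = (1.006^2 - 0.63^2 - 0.74^2)/(2*0.63*0.74) = 0.0724

0.0724


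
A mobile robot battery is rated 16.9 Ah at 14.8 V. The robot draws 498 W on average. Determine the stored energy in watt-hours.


E = capacity * V = 16.9*14.8 = 250.1200

250.1200 Wh
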